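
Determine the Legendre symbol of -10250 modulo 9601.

Pull out -1: (-10250|9601) = (-1|9601)·(10250|9601). Since 9601 ≡ 1 (mod 4), (-1|9601) = +1. Now have (10250|9601).
Reduce the numerator: 10250 ≡ 649 (mod 9601), so (10250|9601) = (649|9601).
649 ≡ 1 (mod 4), so quadratic reciprocity gives (649|9601) = (9601|649). Reduce: 9601 ≡ 515 (mod 649). Now have (515|649).
649 ≡ 1 (mod 4), so quadratic reciprocity gives (515|649) = (649|515). Reduce: 649 ≡ 134 (mod 515). Now have (134|515).
Factor out 2: 134 = 2·67. Since 515 ≡ 3 (mod 8), (2|515) = -1. Now have -(67|515).
Both 67 ≡ 3 and 515 ≡ 3 (mod 4), so reciprocity gives (67|515) = -(515|67). Reduce: 515 ≡ 46 (mod 67). Now have (46|67).
Factor out 2: 46 = 2·23. Since 67 ≡ 3 (mod 8), (2|67) = -1. Now have -(23|67).
Both 23 ≡ 3 and 67 ≡ 3 (mod 4), so reciprocity gives (23|67) = -(67|23). Reduce: 67 ≡ 21 (mod 23). Now have (21|23).
21 ≡ 1 (mod 4), so quadratic reciprocity gives (21|23) = (23|21). Reduce: 23 ≡ 2 (mod 21). Now have (2|21).
Factor out 2: 2 = 2. Since 21 ≡ 5 (mod 8), (2|21) = -1. Now have -(1|21).
(1|21) = 1. Collecting the sign factors: -1.

-1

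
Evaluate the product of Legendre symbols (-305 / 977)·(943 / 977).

-1

By multiplicativity, (-305·943 / 977) = (-305 / 977)·(943 / 977).
First factor (-305 / 977):
(-305 / 977)
  = (672 / 977)    [-305 ≡ 672 mod 977]
  = (21 / 977)    [977 ≡ 1 mod 8 ⇒ (2 / 977)^5 = +1]
  = (977 / 21)    [QR: 21 ≡ 1 mod 4, sign kept]
  = (11 / 21)    [977 ≡ 11 mod 21]
  = (21 / 11)    [QR: 21 ≡ 1 mod 4, sign kept]
  = (10 / 11)    [21 ≡ 10 mod 11]
  = -(5 / 11)    [11 ≡ 3 mod 8 ⇒ (2 / 11) = -1]
  = -(11 / 5)    [QR: 5 ≡ 1 mod 4, sign kept]
  = -(1 / 5)    [11 ≡ 1 mod 5]
  = -1    [(1 / 5) = 1]
Second factor (943 / 977):
(943 / 977)
  = (977 / 943)    [QR: 977 ≡ 1 mod 4, sign kept]
  = (34 / 943)    [977 ≡ 34 mod 943]
  = (17 / 943)    [943 ≡ 7 mod 8 ⇒ (2 / 943) = +1]
  = (943 / 17)    [QR: 17 ≡ 1 mod 4, sign kept]
  = (8 / 17)    [943 ≡ 8 mod 17]
  = (1 / 17)    [17 ≡ 1 mod 8 ⇒ (2 / 17)^3 = +1]
  = 1    [(1 / 17) = 1]
Product: (-1)·(1) = -1.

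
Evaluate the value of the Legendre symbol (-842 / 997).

Pull out -1: (-842 / 997) = (-1 / 997)·(842 / 997). Since 997 ≡ 1 (mod 4), (-1 / 997) = +1. Now have (842 / 997).
Factor out 2: 842 = 2·421. Since 997 ≡ 5 (mod 8), (2 / 997) = -1. Now have -(421 / 997).
421 ≡ 1 (mod 4), so quadratic reciprocity gives (421 / 997) = (997 / 421). Reduce: 997 ≡ 155 (mod 421). Now have -(155 / 421).
421 ≡ 1 (mod 4), so quadratic reciprocity gives (155 / 421) = (421 / 155). Reduce: 421 ≡ 111 (mod 155). Now have -(111 / 155).
Both 111 ≡ 3 and 155 ≡ 3 (mod 4), so reciprocity gives (111 / 155) = -(155 / 111). Reduce: 155 ≡ 44 (mod 111). Now have (44 / 111).
Factor out 2: 44 = 2^2·11. Since 111 ≡ 7 (mod 8), (2 / 111) = +1, and (2 / 111)^2 = +1. Now have (11 / 111).
Both 11 ≡ 3 and 111 ≡ 3 (mod 4), so reciprocity gives (11 / 111) = -(111 / 11). Reduce: 111 ≡ 1 (mod 11). Now have -(1 / 11).
(1 / 11) = 1. Collecting the sign factors: -1.

-1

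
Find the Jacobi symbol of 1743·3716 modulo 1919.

By multiplicativity, (1743·3716 / 1919) = (1743 / 1919)·(3716 / 1919).
First factor (1743 / 1919):
Both 1743 ≡ 3 and 1919 ≡ 3 (mod 4), so reciprocity gives (1743 / 1919) = -(1919 / 1743). Reduce: 1919 ≡ 176 (mod 1743). Now have -(176 / 1743).
Factor out 2: 176 = 2^4·11. Since 1743 ≡ 7 (mod 8), (2 / 1743) = +1, and (2 / 1743)^4 = +1. Now have -(11 / 1743).
Both 11 ≡ 3 and 1743 ≡ 3 (mod 4), so reciprocity gives (11 / 1743) = -(1743 / 11). Reduce: 1743 ≡ 5 (mod 11). Now have (5 / 11).
5 ≡ 1 (mod 4), so quadratic reciprocity gives (5 / 11) = (11 / 5). Reduce: 11 ≡ 1 (mod 5). Now have (1 / 5).
(1 / 5) = 1. Collecting the sign factors: 1.
Second factor (3716 / 1919):
Reduce the numerator: 3716 ≡ 1797 (mod 1919), so (3716 / 1919) = (1797 / 1919).
1797 ≡ 1 (mod 4), so quadratic reciprocity gives (1797 / 1919) = (1919 / 1797). Reduce: 1919 ≡ 122 (mod 1797). Now have (122 / 1797).
Factor out 2: 122 = 2·61. Since 1797 ≡ 5 (mod 8), (2 / 1797) = -1. Now have -(61 / 1797).
61 ≡ 1 (mod 4), so quadratic reciprocity gives (61 / 1797) = (1797 / 61). Reduce: 1797 ≡ 28 (mod 61). Now have -(28 / 61).
Factor out 2: 28 = 2^2·7. Since 61 ≡ 5 (mod 8), (2 / 61) = -1, and (2 / 61)^2 = +1. Now have -(7 / 61).
61 ≡ 1 (mod 4), so quadratic reciprocity gives (7 / 61) = (61 / 7). Reduce: 61 ≡ 5 (mod 7). Now have -(5 / 7).
5 ≡ 1 (mod 4), so quadratic reciprocity gives (5 / 7) = (7 / 5). Reduce: 7 ≡ 2 (mod 5). Now have -(2 / 5).
Factor out 2: 2 = 2. Since 5 ≡ 5 (mod 8), (2 / 5) = -1. Now have (1 / 5).
(1 / 5) = 1. Collecting the sign factors: 1.
Product: (1)·(1) = 1.

1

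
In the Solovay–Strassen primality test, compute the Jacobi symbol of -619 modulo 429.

-1

(-619/429)
  = (239/429)    [-619 ≡ 239 mod 429]
  = (429/239)    [QR: 429 ≡ 1 mod 4, sign kept]
  = (190/239)    [429 ≡ 190 mod 239]
  = (95/239)    [239 ≡ 7 mod 8 ⇒ (2/239) = +1]
  = -(239/95)    [QR: both ≡ 3 mod 4, sign flips]
  = -(49/95)    [239 ≡ 49 mod 95]
  = -(95/49)    [QR: 49 ≡ 1 mod 4, sign kept]
  = -(46/49)    [95 ≡ 46 mod 49]
  = -(23/49)    [49 ≡ 1 mod 8 ⇒ (2/49) = +1]
  = -(49/23)    [QR: 49 ≡ 1 mod 4, sign kept]
  = -(3/23)    [49 ≡ 3 mod 23]
  = (23/3)    [QR: both ≡ 3 mod 4, sign flips]
  = (2/3)    [23 ≡ 2 mod 3]
  = -(1/3)    [3 ≡ 3 mod 8 ⇒ (2/3) = -1]
  = -1    [(1/3) = 1]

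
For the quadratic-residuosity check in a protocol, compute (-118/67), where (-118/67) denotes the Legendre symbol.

1

Pull out -1: (-118/67) = (-1/67)·(118/67). Since 67 ≡ 3 (mod 4), (-1/67) = -1. Now have -(118/67).
Reduce the numerator: 118 ≡ 51 (mod 67), so (118/67) = (51/67).
Both 51 ≡ 3 and 67 ≡ 3 (mod 4), so reciprocity gives (51/67) = -(67/51). Reduce: 67 ≡ 16 (mod 51). Now have (16/51).
Factor out 2: 16 = 2^4. Since 51 ≡ 3 (mod 8), (2/51) = -1, and (2/51)^4 = +1. Now have (1/51).
(1/51) = 1. Collecting the sign factors: 1.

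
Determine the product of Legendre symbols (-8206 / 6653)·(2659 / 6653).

-1

By multiplicativity, (-8206·2659 / 6653) = (-8206 / 6653)·(2659 / 6653).
First factor (-8206 / 6653):
Pull out -1: (-8206 / 6653) = (-1 / 6653)·(8206 / 6653). Since 6653 ≡ 1 (mod 4), (-1 / 6653) = +1. Now have (8206 / 6653).
Reduce the numerator: 8206 ≡ 1553 (mod 6653), so (8206 / 6653) = (1553 / 6653).
1553 ≡ 1 (mod 4), so quadratic reciprocity gives (1553 / 6653) = (6653 / 1553). Reduce: 6653 ≡ 441 (mod 1553). Now have (441 / 1553).
441 ≡ 1 (mod 4), so quadratic reciprocity gives (441 / 1553) = (1553 / 441). Reduce: 1553 ≡ 230 (mod 441). Now have (230 / 441).
Factor out 2: 230 = 2·115. Since 441 ≡ 1 (mod 8), (2 / 441) = +1. Now have (115 / 441).
441 ≡ 1 (mod 4), so quadratic reciprocity gives (115 / 441) = (441 / 115). Reduce: 441 ≡ 96 (mod 115). Now have (96 / 115).
Factor out 2: 96 = 2^5·3. Since 115 ≡ 3 (mod 8), (2 / 115) = -1, and (2 / 115)^5 = -1. Now have -(3 / 115).
Both 3 ≡ 3 and 115 ≡ 3 (mod 4), so reciprocity gives (3 / 115) = -(115 / 3). Reduce: 115 ≡ 1 (mod 3). Now have (1 / 3).
(1 / 3) = 1. Collecting the sign factors: 1.
Second factor (2659 / 6653):
6653 ≡ 1 (mod 4), so quadratic reciprocity gives (2659 / 6653) = (6653 / 2659). Reduce: 6653 ≡ 1335 (mod 2659). Now have (1335 / 2659).
Both 1335 ≡ 3 and 2659 ≡ 3 (mod 4), so reciprocity gives (1335 / 2659) = -(2659 / 1335). Reduce: 2659 ≡ 1324 (mod 1335). Now have -(1324 / 1335).
Factor out 2: 1324 = 2^2·331. Since 1335 ≡ 7 (mod 8), (2 / 1335) = +1, and (2 / 1335)^2 = +1. Now have -(331 / 1335).
Both 331 ≡ 3 and 1335 ≡ 3 (mod 4), so reciprocity gives (331 / 1335) = -(1335 / 331). Reduce: 1335 ≡ 11 (mod 331). Now have (11 / 331).
Both 11 ≡ 3 and 331 ≡ 3 (mod 4), so reciprocity gives (11 / 331) = -(331 / 11). Reduce: 331 ≡ 1 (mod 11). Now have -(1 / 11).
(1 / 11) = 1. Collecting the sign factors: -1.
Product: (1)·(-1) = -1.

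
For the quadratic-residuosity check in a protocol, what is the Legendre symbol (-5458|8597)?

-1

Reduce the numerator: -5458 ≡ 3139 (mod 8597), so (-5458|8597) = (3139|8597).
8597 ≡ 1 (mod 4), so quadratic reciprocity gives (3139|8597) = (8597|3139). Reduce: 8597 ≡ 2319 (mod 3139). Now have (2319|3139).
Both 2319 ≡ 3 and 3139 ≡ 3 (mod 4), so reciprocity gives (2319|3139) = -(3139|2319). Reduce: 3139 ≡ 820 (mod 2319). Now have -(820|2319).
Factor out 2: 820 = 2^2·205. Since 2319 ≡ 7 (mod 8), (2|2319) = +1, and (2|2319)^2 = +1. Now have -(205|2319).
205 ≡ 1 (mod 4), so quadratic reciprocity gives (205|2319) = (2319|205). Reduce: 2319 ≡ 64 (mod 205). Now have -(64|205).
Factor out 2: 64 = 2^6. Since 205 ≡ 5 (mod 8), (2|205) = -1, and (2|205)^6 = +1. Now have -(1|205).
(1|205) = 1. Collecting the sign factors: -1.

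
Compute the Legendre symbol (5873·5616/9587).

By multiplicativity, (5873·5616/9587) = (5873/9587)·(5616/9587).
First factor (5873/9587):
(5873/9587)
  = (9587/5873)    [QR: 5873 ≡ 1 mod 4, sign kept]
  = (3714/5873)    [9587 ≡ 3714 mod 5873]
  = (1857/5873)    [5873 ≡ 1 mod 8 ⇒ (2/5873) = +1]
  = (5873/1857)    [QR: 1857 ≡ 1 mod 4, sign kept]
  = (302/1857)    [5873 ≡ 302 mod 1857]
  = (151/1857)    [1857 ≡ 1 mod 8 ⇒ (2/1857) = +1]
  = (1857/151)    [QR: 1857 ≡ 1 mod 4, sign kept]
  = (45/151)    [1857 ≡ 45 mod 151]
  = (151/45)    [QR: 45 ≡ 1 mod 4, sign kept]
  = (16/45)    [151 ≡ 16 mod 45]
  = (1/45)    [45 ≡ 5 mod 8 ⇒ (2/45)^4 = +1]
  = 1    [(1/45) = 1]
Second factor (5616/9587):
(5616/9587)
  = (351/9587)    [9587 ≡ 3 mod 8 ⇒ (2/9587)^4 = +1]
  = -(9587/351)    [QR: both ≡ 3 mod 4, sign flips]
  = -(110/351)    [9587 ≡ 110 mod 351]
  = -(55/351)    [351 ≡ 7 mod 8 ⇒ (2/351) = +1]
  = (351/55)    [QR: both ≡ 3 mod 4, sign flips]
  = (21/55)    [351 ≡ 21 mod 55]
  = (55/21)    [QR: 21 ≡ 1 mod 4, sign kept]
  = (13/21)    [55 ≡ 13 mod 21]
  = (21/13)    [QR: 13 ≡ 1 mod 4, sign kept]
  = (8/13)    [21 ≡ 8 mod 13]
  = -(1/13)    [13 ≡ 5 mod 8 ⇒ (2/13)^3 = -1]
  = -1    [(1/13) = 1]
Product: (1)·(-1) = -1.

-1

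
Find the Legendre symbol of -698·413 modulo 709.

By multiplicativity, (-698·413/709) = (-698/709)·(413/709).
First factor (-698/709):
(-698/709)
  = (698/709)    [709 ≡ 1 mod 4 ⇒ (-1/709) = +1]
  = -(349/709)    [709 ≡ 5 mod 8 ⇒ (2/709) = -1]
  = -(709/349)    [QR: 349 ≡ 1 mod 4, sign kept]
  = -(11/349)    [709 ≡ 11 mod 349]
  = -(349/11)    [QR: 349 ≡ 1 mod 4, sign kept]
  = -(8/11)    [349 ≡ 8 mod 11]
  = (1/11)    [11 ≡ 3 mod 8 ⇒ (2/11)^3 = -1]
  = 1    [(1/11) = 1]
Second factor (413/709):
(413/709)
  = (709/413)    [QR: 413 ≡ 1 mod 4, sign kept]
  = (296/413)    [709 ≡ 296 mod 413]
  = -(37/413)    [413 ≡ 5 mod 8 ⇒ (2/413)^3 = -1]
  = -(413/37)    [QR: 37 ≡ 1 mod 4, sign kept]
  = -(6/37)    [413 ≡ 6 mod 37]
  = (3/37)    [37 ≡ 5 mod 8 ⇒ (2/37) = -1]
  = (37/3)    [QR: 37 ≡ 1 mod 4, sign kept]
  = (1/3)    [37 ≡ 1 mod 3]
  = 1    [(1/3) = 1]
Product: (1)·(1) = 1.

1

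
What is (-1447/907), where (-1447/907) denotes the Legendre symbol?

(-1447/907)
  = (367/907)    [-1447 ≡ 367 mod 907]
  = -(907/367)    [QR: both ≡ 3 mod 4, sign flips]
  = -(173/367)    [907 ≡ 173 mod 367]
  = -(367/173)    [QR: 173 ≡ 1 mod 4, sign kept]
  = -(21/173)    [367 ≡ 21 mod 173]
  = -(173/21)    [QR: 21 ≡ 1 mod 4, sign kept]
  = -(5/21)    [173 ≡ 5 mod 21]
  = -(21/5)    [QR: 5 ≡ 1 mod 4, sign kept]
  = -(1/5)    [21 ≡ 1 mod 5]
  = -1    [(1/5) = 1]

-1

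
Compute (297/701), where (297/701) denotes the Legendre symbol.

1

297 ≡ 1 (mod 4), so quadratic reciprocity gives (297/701) = (701/297). Reduce: 701 ≡ 107 (mod 297). Now have (107/297).
297 ≡ 1 (mod 4), so quadratic reciprocity gives (107/297) = (297/107). Reduce: 297 ≡ 83 (mod 107). Now have (83/107).
Both 83 ≡ 3 and 107 ≡ 3 (mod 4), so reciprocity gives (83/107) = -(107/83). Reduce: 107 ≡ 24 (mod 83). Now have -(24/83).
Factor out 2: 24 = 2^3·3. Since 83 ≡ 3 (mod 8), (2/83) = -1, and (2/83)^3 = -1. Now have (3/83).
Both 3 ≡ 3 and 83 ≡ 3 (mod 4), so reciprocity gives (3/83) = -(83/3). Reduce: 83 ≡ 2 (mod 3). Now have -(2/3).
Factor out 2: 2 = 2. Since 3 ≡ 3 (mod 8), (2/3) = -1. Now have (1/3).
(1/3) = 1. Collecting the sign factors: 1.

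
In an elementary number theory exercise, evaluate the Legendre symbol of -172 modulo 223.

-1

(-172|223)
  = -(172|223)    [223 ≡ 3 mod 4 ⇒ (-1|223) = -1]
  = -(43|223)    [223 ≡ 7 mod 8 ⇒ (2|223)^2 = +1]
  = (223|43)    [QR: both ≡ 3 mod 4, sign flips]
  = (8|43)    [223 ≡ 8 mod 43]
  = -(1|43)    [43 ≡ 3 mod 8 ⇒ (2|43)^3 = -1]
  = -1    [(1|43) = 1]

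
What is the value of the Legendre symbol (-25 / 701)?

1

(-25 / 701)
  = (25 / 701)    [701 ≡ 1 mod 4 ⇒ (-1 / 701) = +1]
  = (701 / 25)    [QR: 25 ≡ 1 mod 4, sign kept]
  = (1 / 25)    [701 ≡ 1 mod 25]
  = 1    [(1 / 25) = 1]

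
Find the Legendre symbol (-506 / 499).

1

Reduce the numerator: -506 ≡ 492 (mod 499), so (-506 / 499) = (492 / 499).
Factor out 2: 492 = 2^2·123. Since 499 ≡ 3 (mod 8), (2 / 499) = -1, and (2 / 499)^2 = +1. Now have (123 / 499).
Both 123 ≡ 3 and 499 ≡ 3 (mod 4), so reciprocity gives (123 / 499) = -(499 / 123). Reduce: 499 ≡ 7 (mod 123). Now have -(7 / 123).
Both 7 ≡ 3 and 123 ≡ 3 (mod 4), so reciprocity gives (7 / 123) = -(123 / 7). Reduce: 123 ≡ 4 (mod 7). Now have (4 / 7).
Factor out 2: 4 = 2^2. Since 7 ≡ 7 (mod 8), (2 / 7) = +1, and (2 / 7)^2 = +1. Now have (1 / 7).
(1 / 7) = 1. Collecting the sign factors: 1.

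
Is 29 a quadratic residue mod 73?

(29/73)
  = (73/29)    [QR: 29 ≡ 1 mod 4, sign kept]
  = (15/29)    [73 ≡ 15 mod 29]
  = (29/15)    [QR: 29 ≡ 1 mod 4, sign kept]
  = (14/15)    [29 ≡ 14 mod 15]
  = (7/15)    [15 ≡ 7 mod 8 ⇒ (2/15) = +1]
  = -(15/7)    [QR: both ≡ 3 mod 4, sign flips]
  = -(1/7)    [15 ≡ 1 mod 7]
  = -1    [(1/7) = 1]
The Legendre symbol is -1, so x^2 ≡ 29 (mod 73) has no solution.

no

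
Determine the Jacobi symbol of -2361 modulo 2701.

1

Reduce the numerator: -2361 ≡ 340 (mod 2701), so (-2361/2701) = (340/2701).
Factor out 2: 340 = 2^2·85. Since 2701 ≡ 5 (mod 8), (2/2701) = -1, and (2/2701)^2 = +1. Now have (85/2701).
85 ≡ 1 (mod 4), so quadratic reciprocity gives (85/2701) = (2701/85). Reduce: 2701 ≡ 66 (mod 85). Now have (66/85).
Factor out 2: 66 = 2·33. Since 85 ≡ 5 (mod 8), (2/85) = -1. Now have -(33/85).
33 ≡ 1 (mod 4), so quadratic reciprocity gives (33/85) = (85/33). Reduce: 85 ≡ 19 (mod 33). Now have -(19/33).
33 ≡ 1 (mod 4), so quadratic reciprocity gives (19/33) = (33/19). Reduce: 33 ≡ 14 (mod 19). Now have -(14/19).
Factor out 2: 14 = 2·7. Since 19 ≡ 3 (mod 8), (2/19) = -1. Now have (7/19).
Both 7 ≡ 3 and 19 ≡ 3 (mod 4), so reciprocity gives (7/19) = -(19/7). Reduce: 19 ≡ 5 (mod 7). Now have -(5/7).
5 ≡ 1 (mod 4), so quadratic reciprocity gives (5/7) = (7/5). Reduce: 7 ≡ 2 (mod 5). Now have -(2/5).
Factor out 2: 2 = 2. Since 5 ≡ 5 (mod 8), (2/5) = -1. Now have (1/5).
(1/5) = 1. Collecting the sign factors: 1.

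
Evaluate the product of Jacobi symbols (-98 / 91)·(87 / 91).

0

By multiplicativity, (-98·87 / 91) = (-98 / 91)·(87 / 91).
First factor (-98 / 91):
(-98 / 91)
  = (84 / 91)    [-98 ≡ 84 mod 91]
  = (21 / 91)    [91 ≡ 3 mod 8 ⇒ (2 / 91)^2 = +1]
  = (91 / 21)    [QR: 21 ≡ 1 mod 4, sign kept]
  = (7 / 21)    [91 ≡ 7 mod 21]
  = (21 / 7)    [QR: 21 ≡ 1 mod 4, sign kept]
  = (0 / 7)    [21 ≡ 0 mod 7]
  = 0    [numerator 0, gcd > 1]
Second factor (87 / 91):
(87 / 91)
  = -(91 / 87)    [QR: both ≡ 3 mod 4, sign flips]
  = -(4 / 87)    [91 ≡ 4 mod 87]
  = -(1 / 87)    [87 ≡ 7 mod 8 ⇒ (2 / 87)^2 = +1]
  = -1    [(1 / 87) = 1]
Product: (0)·(-1) = 0.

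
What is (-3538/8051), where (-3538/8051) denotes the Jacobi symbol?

-1

(-3538/8051)
  = (4513/8051)    [-3538 ≡ 4513 mod 8051]
  = (8051/4513)    [QR: 4513 ≡ 1 mod 4, sign kept]
  = (3538/4513)    [8051 ≡ 3538 mod 4513]
  = (1769/4513)    [4513 ≡ 1 mod 8 ⇒ (2/4513) = +1]
  = (4513/1769)    [QR: 1769 ≡ 1 mod 4, sign kept]
  = (975/1769)    [4513 ≡ 975 mod 1769]
  = (1769/975)    [QR: 1769 ≡ 1 mod 4, sign kept]
  = (794/975)    [1769 ≡ 794 mod 975]
  = (397/975)    [975 ≡ 7 mod 8 ⇒ (2/975) = +1]
  = (975/397)    [QR: 397 ≡ 1 mod 4, sign kept]
  = (181/397)    [975 ≡ 181 mod 397]
  = (397/181)    [QR: 181 ≡ 1 mod 4, sign kept]
  = (35/181)    [397 ≡ 35 mod 181]
  = (181/35)    [QR: 181 ≡ 1 mod 4, sign kept]
  = (6/35)    [181 ≡ 6 mod 35]
  = -(3/35)    [35 ≡ 3 mod 8 ⇒ (2/35) = -1]
  = (35/3)    [QR: both ≡ 3 mod 4, sign flips]
  = (2/3)    [35 ≡ 2 mod 3]
  = -(1/3)    [3 ≡ 3 mod 8 ⇒ (2/3) = -1]
  = -1    [(1/3) = 1]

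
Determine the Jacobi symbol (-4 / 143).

-1

(-4 / 143)
  = (139 / 143)    [-4 ≡ 139 mod 143]
  = -(143 / 139)    [QR: both ≡ 3 mod 4, sign flips]
  = -(4 / 139)    [143 ≡ 4 mod 139]
  = -(1 / 139)    [139 ≡ 3 mod 8 ⇒ (2 / 139)^2 = +1]
  = -1    [(1 / 139) = 1]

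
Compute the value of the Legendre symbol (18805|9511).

(18805|9511)
  = (9294|9511)    [18805 ≡ 9294 mod 9511]
  = (4647|9511)    [9511 ≡ 7 mod 8 ⇒ (2|9511) = +1]
  = -(9511|4647)    [QR: both ≡ 3 mod 4, sign flips]
  = -(217|4647)    [9511 ≡ 217 mod 4647]
  = -(4647|217)    [QR: 217 ≡ 1 mod 4, sign kept]
  = -(90|217)    [4647 ≡ 90 mod 217]
  = -(45|217)    [217 ≡ 1 mod 8 ⇒ (2|217) = +1]
  = -(217|45)    [QR: 45 ≡ 1 mod 4, sign kept]
  = -(37|45)    [217 ≡ 37 mod 45]
  = -(45|37)    [QR: 37 ≡ 1 mod 4, sign kept]
  = -(8|37)    [45 ≡ 8 mod 37]
  = (1|37)    [37 ≡ 5 mod 8 ⇒ (2|37)^3 = -1]
  = 1    [(1|37) = 1]

1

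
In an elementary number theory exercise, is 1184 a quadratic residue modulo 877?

Reduce the numerator: 1184 ≡ 307 (mod 877), so (1184/877) = (307/877).
877 ≡ 1 (mod 4), so quadratic reciprocity gives (307/877) = (877/307). Reduce: 877 ≡ 263 (mod 307). Now have (263/307).
Both 263 ≡ 3 and 307 ≡ 3 (mod 4), so reciprocity gives (263/307) = -(307/263). Reduce: 307 ≡ 44 (mod 263). Now have -(44/263).
Factor out 2: 44 = 2^2·11. Since 263 ≡ 7 (mod 8), (2/263) = +1, and (2/263)^2 = +1. Now have -(11/263).
Both 11 ≡ 3 and 263 ≡ 3 (mod 4), so reciprocity gives (11/263) = -(263/11). Reduce: 263 ≡ 10 (mod 11). Now have (10/11).
Factor out 2: 10 = 2·5. Since 11 ≡ 3 (mod 8), (2/11) = -1. Now have -(5/11).
5 ≡ 1 (mod 4), so quadratic reciprocity gives (5/11) = (11/5). Reduce: 11 ≡ 1 (mod 5). Now have -(1/5).
(1/5) = 1. Collecting the sign factors: -1.
The Legendre symbol is -1, so x^2 ≡ 1184 (mod 877) has no solution.

no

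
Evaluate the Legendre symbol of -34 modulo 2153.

-1

(-34/2153)
  = (2119/2153)    [-34 ≡ 2119 mod 2153]
  = (2153/2119)    [QR: 2153 ≡ 1 mod 4, sign kept]
  = (34/2119)    [2153 ≡ 34 mod 2119]
  = (17/2119)    [2119 ≡ 7 mod 8 ⇒ (2/2119) = +1]
  = (2119/17)    [QR: 17 ≡ 1 mod 4, sign kept]
  = (11/17)    [2119 ≡ 11 mod 17]
  = (17/11)    [QR: 17 ≡ 1 mod 4, sign kept]
  = (6/11)    [17 ≡ 6 mod 11]
  = -(3/11)    [11 ≡ 3 mod 8 ⇒ (2/11) = -1]
  = (11/3)    [QR: both ≡ 3 mod 4, sign flips]
  = (2/3)    [11 ≡ 2 mod 3]
  = -(1/3)    [3 ≡ 3 mod 8 ⇒ (2/3) = -1]
  = -1    [(1/3) = 1]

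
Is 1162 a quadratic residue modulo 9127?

(1162/9127)
  = (581/9127)    [9127 ≡ 7 mod 8 ⇒ (2/9127) = +1]
  = (9127/581)    [QR: 581 ≡ 1 mod 4, sign kept]
  = (412/581)    [9127 ≡ 412 mod 581]
  = (103/581)    [581 ≡ 5 mod 8 ⇒ (2/581)^2 = +1]
  = (581/103)    [QR: 581 ≡ 1 mod 4, sign kept]
  = (66/103)    [581 ≡ 66 mod 103]
  = (33/103)    [103 ≡ 7 mod 8 ⇒ (2/103) = +1]
  = (103/33)    [QR: 33 ≡ 1 mod 4, sign kept]
  = (4/33)    [103 ≡ 4 mod 33]
  = (1/33)    [33 ≡ 1 mod 8 ⇒ (2/33)^2 = +1]
  = 1    [(1/33) = 1]
(1162/9127) = 1, and 9127 is prime, so 1162 is a quadratic residue mod 9127.

yes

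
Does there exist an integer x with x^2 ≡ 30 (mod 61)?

no

(30|61)
  = -(15|61)    [61 ≡ 5 mod 8 ⇒ (2|61) = -1]
  = -(61|15)    [QR: 61 ≡ 1 mod 4, sign kept]
  = -(1|15)    [61 ≡ 1 mod 15]
  = -1    [(1|15) = 1]
The Legendre symbol is -1, so x^2 ≡ 30 (mod 61) has no solution.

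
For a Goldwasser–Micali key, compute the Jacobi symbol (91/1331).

1

(91/1331)
  = -(1331/91)    [QR: both ≡ 3 mod 4, sign flips]
  = -(57/91)    [1331 ≡ 57 mod 91]
  = -(91/57)    [QR: 57 ≡ 1 mod 4, sign kept]
  = -(34/57)    [91 ≡ 34 mod 57]
  = -(17/57)    [57 ≡ 1 mod 8 ⇒ (2/57) = +1]
  = -(57/17)    [QR: 17 ≡ 1 mod 4, sign kept]
  = -(6/17)    [57 ≡ 6 mod 17]
  = -(3/17)    [17 ≡ 1 mod 8 ⇒ (2/17) = +1]
  = -(17/3)    [QR: 17 ≡ 1 mod 4, sign kept]
  = -(2/3)    [17 ≡ 2 mod 3]
  = (1/3)    [3 ≡ 3 mod 8 ⇒ (2/3) = -1]
  = 1    [(1/3) = 1]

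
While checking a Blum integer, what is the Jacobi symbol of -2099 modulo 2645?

1

Pull out -1: (-2099 / 2645) = (-1 / 2645)·(2099 / 2645). Since 2645 ≡ 1 (mod 4), (-1 / 2645) = +1. Now have (2099 / 2645).
2645 ≡ 1 (mod 4), so quadratic reciprocity gives (2099 / 2645) = (2645 / 2099). Reduce: 2645 ≡ 546 (mod 2099). Now have (546 / 2099).
Factor out 2: 546 = 2·273. Since 2099 ≡ 3 (mod 8), (2 / 2099) = -1. Now have -(273 / 2099).
273 ≡ 1 (mod 4), so quadratic reciprocity gives (273 / 2099) = (2099 / 273). Reduce: 2099 ≡ 188 (mod 273). Now have -(188 / 273).
Factor out 2: 188 = 2^2·47. Since 273 ≡ 1 (mod 8), (2 / 273) = +1, and (2 / 273)^2 = +1. Now have -(47 / 273).
273 ≡ 1 (mod 4), so quadratic reciprocity gives (47 / 273) = (273 / 47). Reduce: 273 ≡ 38 (mod 47). Now have -(38 / 47).
Factor out 2: 38 = 2·19. Since 47 ≡ 7 (mod 8), (2 / 47) = +1. Now have -(19 / 47).
Both 19 ≡ 3 and 47 ≡ 3 (mod 4), so reciprocity gives (19 / 47) = -(47 / 19). Reduce: 47 ≡ 9 (mod 19). Now have (9 / 19).
9 ≡ 1 (mod 4), so quadratic reciprocity gives (9 / 19) = (19 / 9). Reduce: 19 ≡ 1 (mod 9). Now have (1 / 9).
(1 / 9) = 1. Collecting the sign factors: 1.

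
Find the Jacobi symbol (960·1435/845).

By multiplicativity, (960·1435/845) = (960/845)·(1435/845).
First factor (960/845):
Reduce the numerator: 960 ≡ 115 (mod 845), so (960/845) = (115/845).
845 ≡ 1 (mod 4), so quadratic reciprocity gives (115/845) = (845/115). Reduce: 845 ≡ 40 (mod 115). Now have (40/115).
Factor out 2: 40 = 2^3·5. Since 115 ≡ 3 (mod 8), (2/115) = -1, and (2/115)^3 = -1. Now have -(5/115).
5 ≡ 1 (mod 4), so quadratic reciprocity gives (5/115) = (115/5). Reduce: 115 ≡ 0 (mod 5). Now have -(0/5).
The numerator is now 0 with denominator 5 > 1: the symbol is 0.
Second factor (1435/845):
Reduce the numerator: 1435 ≡ 590 (mod 845), so (1435/845) = (590/845).
Factor out 2: 590 = 2·295. Since 845 ≡ 5 (mod 8), (2/845) = -1. Now have -(295/845).
845 ≡ 1 (mod 4), so quadratic reciprocity gives (295/845) = (845/295). Reduce: 845 ≡ 255 (mod 295). Now have -(255/295).
Both 255 ≡ 3 and 295 ≡ 3 (mod 4), so reciprocity gives (255/295) = -(295/255). Reduce: 295 ≡ 40 (mod 255). Now have (40/255).
Factor out 2: 40 = 2^3·5. Since 255 ≡ 7 (mod 8), (2/255) = +1, and (2/255)^3 = +1. Now have (5/255).
5 ≡ 1 (mod 4), so quadratic reciprocity gives (5/255) = (255/5). Reduce: 255 ≡ 0 (mod 5). Now have (0/5).
The numerator is now 0 with denominator 5 > 1: the symbol is 0.
Product: (0)·(0) = 0.

0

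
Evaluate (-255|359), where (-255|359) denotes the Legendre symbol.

(-255|359)
  = -(255|359)    [359 ≡ 3 mod 4 ⇒ (-1|359) = -1]
  = (359|255)    [QR: both ≡ 3 mod 4, sign flips]
  = (104|255)    [359 ≡ 104 mod 255]
  = (13|255)    [255 ≡ 7 mod 8 ⇒ (2|255)^3 = +1]
  = (255|13)    [QR: 13 ≡ 1 mod 4, sign kept]
  = (8|13)    [255 ≡ 8 mod 13]
  = -(1|13)    [13 ≡ 5 mod 8 ⇒ (2|13)^3 = -1]
  = -1    [(1|13) = 1]

-1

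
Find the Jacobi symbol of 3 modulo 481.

1

481 ≡ 1 (mod 4), so quadratic reciprocity gives (3/481) = (481/3). Reduce: 481 ≡ 1 (mod 3). Now have (1/3).
(1/3) = 1. Collecting the sign factors: 1.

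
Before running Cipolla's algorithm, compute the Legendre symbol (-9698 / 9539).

(-9698 / 9539)
  = (9380 / 9539)    [-9698 ≡ 9380 mod 9539]
  = (2345 / 9539)    [9539 ≡ 3 mod 8 ⇒ (2 / 9539)^2 = +1]
  = (9539 / 2345)    [QR: 2345 ≡ 1 mod 4, sign kept]
  = (159 / 2345)    [9539 ≡ 159 mod 2345]
  = (2345 / 159)    [QR: 2345 ≡ 1 mod 4, sign kept]
  = (119 / 159)    [2345 ≡ 119 mod 159]
  = -(159 / 119)    [QR: both ≡ 3 mod 4, sign flips]
  = -(40 / 119)    [159 ≡ 40 mod 119]
  = -(5 / 119)    [119 ≡ 7 mod 8 ⇒ (2 / 119)^3 = +1]
  = -(119 / 5)    [QR: 5 ≡ 1 mod 4, sign kept]
  = -(4 / 5)    [119 ≡ 4 mod 5]
  = -(1 / 5)    [5 ≡ 5 mod 8 ⇒ (2 / 5)^2 = +1]
  = -1    [(1 / 5) = 1]

-1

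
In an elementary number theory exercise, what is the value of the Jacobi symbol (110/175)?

Factor out 2: 110 = 2·55. Since 175 ≡ 7 (mod 8), (2/175) = +1. Now have (55/175).
Both 55 ≡ 3 and 175 ≡ 3 (mod 4), so reciprocity gives (55/175) = -(175/55). Reduce: 175 ≡ 10 (mod 55). Now have -(10/55).
Factor out 2: 10 = 2·5. Since 55 ≡ 7 (mod 8), (2/55) = +1. Now have -(5/55).
5 ≡ 1 (mod 4), so quadratic reciprocity gives (5/55) = (55/5). Reduce: 55 ≡ 0 (mod 5). Now have -(0/5).
The numerator is now 0 with denominator 5 > 1: the symbol is 0.

0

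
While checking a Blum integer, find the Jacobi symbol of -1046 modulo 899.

(-1046|899)
  = (752|899)    [-1046 ≡ 752 mod 899]
  = (47|899)    [899 ≡ 3 mod 8 ⇒ (2|899)^4 = +1]
  = -(899|47)    [QR: both ≡ 3 mod 4, sign flips]
  = -(6|47)    [899 ≡ 6 mod 47]
  = -(3|47)    [47 ≡ 7 mod 8 ⇒ (2|47) = +1]
  = (47|3)    [QR: both ≡ 3 mod 4, sign flips]
  = (2|3)    [47 ≡ 2 mod 3]
  = -(1|3)    [3 ≡ 3 mod 8 ⇒ (2|3) = -1]
  = -1    [(1|3) = 1]

-1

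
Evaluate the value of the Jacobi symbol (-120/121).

(-120/121)
  = (1/121)    [-120 ≡ 1 mod 121]
  = 1    [(1/121) = 1]

1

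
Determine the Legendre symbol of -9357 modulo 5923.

(-9357/5923)
  = (2489/5923)    [-9357 ≡ 2489 mod 5923]
  = (5923/2489)    [QR: 2489 ≡ 1 mod 4, sign kept]
  = (945/2489)    [5923 ≡ 945 mod 2489]
  = (2489/945)    [QR: 945 ≡ 1 mod 4, sign kept]
  = (599/945)    [2489 ≡ 599 mod 945]
  = (945/599)    [QR: 945 ≡ 1 mod 4, sign kept]
  = (346/599)    [945 ≡ 346 mod 599]
  = (173/599)    [599 ≡ 7 mod 8 ⇒ (2/599) = +1]
  = (599/173)    [QR: 173 ≡ 1 mod 4, sign kept]
  = (80/173)    [599 ≡ 80 mod 173]
  = (5/173)    [173 ≡ 5 mod 8 ⇒ (2/173)^4 = +1]
  = (173/5)    [QR: 5 ≡ 1 mod 4, sign kept]
  = (3/5)    [173 ≡ 3 mod 5]
  = (5/3)    [QR: 5 ≡ 1 mod 4, sign kept]
  = (2/3)    [5 ≡ 2 mod 3]
  = -(1/3)    [3 ≡ 3 mod 8 ⇒ (2/3) = -1]
  = -1    [(1/3) = 1]

-1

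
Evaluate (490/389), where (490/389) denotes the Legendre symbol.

(490/389)
  = (101/389)    [490 ≡ 101 mod 389]
  = (389/101)    [QR: 101 ≡ 1 mod 4, sign kept]
  = (86/101)    [389 ≡ 86 mod 101]
  = -(43/101)    [101 ≡ 5 mod 8 ⇒ (2/101) = -1]
  = -(101/43)    [QR: 101 ≡ 1 mod 4, sign kept]
  = -(15/43)    [101 ≡ 15 mod 43]
  = (43/15)    [QR: both ≡ 3 mod 4, sign flips]
  = (13/15)    [43 ≡ 13 mod 15]
  = (15/13)    [QR: 13 ≡ 1 mod 4, sign kept]
  = (2/13)    [15 ≡ 2 mod 13]
  = -(1/13)    [13 ≡ 5 mod 8 ⇒ (2/13) = -1]
  = -1    [(1/13) = 1]

-1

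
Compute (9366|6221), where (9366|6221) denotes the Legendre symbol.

Reduce the numerator: 9366 ≡ 3145 (mod 6221), so (9366|6221) = (3145|6221).
3145 ≡ 1 (mod 4), so quadratic reciprocity gives (3145|6221) = (6221|3145). Reduce: 6221 ≡ 3076 (mod 3145). Now have (3076|3145).
Factor out 2: 3076 = 2^2·769. Since 3145 ≡ 1 (mod 8), (2|3145) = +1, and (2|3145)^2 = +1. Now have (769|3145).
769 ≡ 1 (mod 4), so quadratic reciprocity gives (769|3145) = (3145|769). Reduce: 3145 ≡ 69 (mod 769). Now have (69|769).
69 ≡ 1 (mod 4), so quadratic reciprocity gives (69|769) = (769|69). Reduce: 769 ≡ 10 (mod 69). Now have (10|69).
Factor out 2: 10 = 2·5. Since 69 ≡ 5 (mod 8), (2|69) = -1. Now have -(5|69).
5 ≡ 1 (mod 4), so quadratic reciprocity gives (5|69) = (69|5). Reduce: 69 ≡ 4 (mod 5). Now have -(4|5).
Factor out 2: 4 = 2^2. Since 5 ≡ 5 (mod 8), (2|5) = -1, and (2|5)^2 = +1. Now have -(1|5).
(1|5) = 1. Collecting the sign factors: -1.

-1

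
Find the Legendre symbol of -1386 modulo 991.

Pull out -1: (-1386 / 991) = (-1 / 991)·(1386 / 991). Since 991 ≡ 3 (mod 4), (-1 / 991) = -1. Now have -(1386 / 991).
Reduce the numerator: 1386 ≡ 395 (mod 991), so (1386 / 991) = (395 / 991).
Both 395 ≡ 3 and 991 ≡ 3 (mod 4), so reciprocity gives (395 / 991) = -(991 / 395). Reduce: 991 ≡ 201 (mod 395). Now have (201 / 395).
201 ≡ 1 (mod 4), so quadratic reciprocity gives (201 / 395) = (395 / 201). Reduce: 395 ≡ 194 (mod 201). Now have (194 / 201).
Factor out 2: 194 = 2·97. Since 201 ≡ 1 (mod 8), (2 / 201) = +1. Now have (97 / 201).
97 ≡ 1 (mod 4), so quadratic reciprocity gives (97 / 201) = (201 / 97). Reduce: 201 ≡ 7 (mod 97). Now have (7 / 97).
97 ≡ 1 (mod 4), so quadratic reciprocity gives (7 / 97) = (97 / 7). Reduce: 97 ≡ 6 (mod 7). Now have (6 / 7).
Factor out 2: 6 = 2·3. Since 7 ≡ 7 (mod 8), (2 / 7) = +1. Now have (3 / 7).
Both 3 ≡ 3 and 7 ≡ 3 (mod 4), so reciprocity gives (3 / 7) = -(7 / 3). Reduce: 7 ≡ 1 (mod 3). Now have -(1 / 3).
(1 / 3) = 1. Collecting the sign factors: -1.

-1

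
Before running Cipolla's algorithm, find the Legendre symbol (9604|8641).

Reduce the numerator: 9604 ≡ 963 (mod 8641), so (9604|8641) = (963|8641).
8641 ≡ 1 (mod 4), so quadratic reciprocity gives (963|8641) = (8641|963). Reduce: 8641 ≡ 937 (mod 963). Now have (937|963).
937 ≡ 1 (mod 4), so quadratic reciprocity gives (937|963) = (963|937). Reduce: 963 ≡ 26 (mod 937). Now have (26|937).
Factor out 2: 26 = 2·13. Since 937 ≡ 1 (mod 8), (2|937) = +1. Now have (13|937).
13 ≡ 1 (mod 4), so quadratic reciprocity gives (13|937) = (937|13). Reduce: 937 ≡ 1 (mod 13). Now have (1|13).
(1|13) = 1. Collecting the sign factors: 1.

1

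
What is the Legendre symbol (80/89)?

1

(80/89)
  = (5/89)    [89 ≡ 1 mod 8 ⇒ (2/89)^4 = +1]
  = (89/5)    [QR: 5 ≡ 1 mod 4, sign kept]
  = (4/5)    [89 ≡ 4 mod 5]
  = (1/5)    [5 ≡ 5 mod 8 ⇒ (2/5)^2 = +1]
  = 1    [(1/5) = 1]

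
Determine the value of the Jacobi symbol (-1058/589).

Pull out -1: (-1058/589) = (-1/589)·(1058/589). Since 589 ≡ 1 (mod 4), (-1/589) = +1. Now have (1058/589).
Reduce the numerator: 1058 ≡ 469 (mod 589), so (1058/589) = (469/589).
469 ≡ 1 (mod 4), so quadratic reciprocity gives (469/589) = (589/469). Reduce: 589 ≡ 120 (mod 469). Now have (120/469).
Factor out 2: 120 = 2^3·15. Since 469 ≡ 5 (mod 8), (2/469) = -1, and (2/469)^3 = -1. Now have -(15/469).
469 ≡ 1 (mod 4), so quadratic reciprocity gives (15/469) = (469/15). Reduce: 469 ≡ 4 (mod 15). Now have -(4/15).
Factor out 2: 4 = 2^2. Since 15 ≡ 7 (mod 8), (2/15) = +1, and (2/15)^2 = +1. Now have -(1/15).
(1/15) = 1. Collecting the sign factors: -1.

-1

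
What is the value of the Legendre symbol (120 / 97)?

-1

Reduce the numerator: 120 ≡ 23 (mod 97), so (120 / 97) = (23 / 97).
97 ≡ 1 (mod 4), so quadratic reciprocity gives (23 / 97) = (97 / 23). Reduce: 97 ≡ 5 (mod 23). Now have (5 / 23).
5 ≡ 1 (mod 4), so quadratic reciprocity gives (5 / 23) = (23 / 5). Reduce: 23 ≡ 3 (mod 5). Now have (3 / 5).
5 ≡ 1 (mod 4), so quadratic reciprocity gives (3 / 5) = (5 / 3). Reduce: 5 ≡ 2 (mod 3). Now have (2 / 3).
Factor out 2: 2 = 2. Since 3 ≡ 3 (mod 8), (2 / 3) = -1. Now have -(1 / 3).
(1 / 3) = 1. Collecting the sign factors: -1.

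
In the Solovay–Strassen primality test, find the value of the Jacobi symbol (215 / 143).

1

Reduce the numerator: 215 ≡ 72 (mod 143), so (215 / 143) = (72 / 143).
Factor out 2: 72 = 2^3·9. Since 143 ≡ 7 (mod 8), (2 / 143) = +1, and (2 / 143)^3 = +1. Now have (9 / 143).
9 ≡ 1 (mod 4), so quadratic reciprocity gives (9 / 143) = (143 / 9). Reduce: 143 ≡ 8 (mod 9). Now have (8 / 9).
Factor out 2: 8 = 2^3. Since 9 ≡ 1 (mod 8), (2 / 9) = +1, and (2 / 9)^3 = +1. Now have (1 / 9).
(1 / 9) = 1. Collecting the sign factors: 1.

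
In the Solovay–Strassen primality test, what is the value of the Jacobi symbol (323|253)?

Reduce the numerator: 323 ≡ 70 (mod 253), so (323|253) = (70|253).
Factor out 2: 70 = 2·35. Since 253 ≡ 5 (mod 8), (2|253) = -1. Now have -(35|253).
253 ≡ 1 (mod 4), so quadratic reciprocity gives (35|253) = (253|35). Reduce: 253 ≡ 8 (mod 35). Now have -(8|35).
Factor out 2: 8 = 2^3. Since 35 ≡ 3 (mod 8), (2|35) = -1, and (2|35)^3 = -1. Now have (1|35).
(1|35) = 1. Collecting the sign factors: 1.

1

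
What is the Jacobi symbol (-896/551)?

-1

(-896/551)
  = (206/551)    [-896 ≡ 206 mod 551]
  = (103/551)    [551 ≡ 7 mod 8 ⇒ (2/551) = +1]
  = -(551/103)    [QR: both ≡ 3 mod 4, sign flips]
  = -(36/103)    [551 ≡ 36 mod 103]
  = -(9/103)    [103 ≡ 7 mod 8 ⇒ (2/103)^2 = +1]
  = -(103/9)    [QR: 9 ≡ 1 mod 4, sign kept]
  = -(4/9)    [103 ≡ 4 mod 9]
  = -(1/9)    [9 ≡ 1 mod 8 ⇒ (2/9)^2 = +1]
  = -1    [(1/9) = 1]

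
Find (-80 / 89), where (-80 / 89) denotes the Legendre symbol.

1

(-80 / 89)
  = (80 / 89)    [89 ≡ 1 mod 4 ⇒ (-1 / 89) = +1]
  = (5 / 89)    [89 ≡ 1 mod 8 ⇒ (2 / 89)^4 = +1]
  = (89 / 5)    [QR: 5 ≡ 1 mod 4, sign kept]
  = (4 / 5)    [89 ≡ 4 mod 5]
  = (1 / 5)    [5 ≡ 5 mod 8 ⇒ (2 / 5)^2 = +1]
  = 1    [(1 / 5) = 1]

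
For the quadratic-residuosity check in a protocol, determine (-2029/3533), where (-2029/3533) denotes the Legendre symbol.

-1

Reduce the numerator: -2029 ≡ 1504 (mod 3533), so (-2029/3533) = (1504/3533).
Factor out 2: 1504 = 2^5·47. Since 3533 ≡ 5 (mod 8), (2/3533) = -1, and (2/3533)^5 = -1. Now have -(47/3533).
3533 ≡ 1 (mod 4), so quadratic reciprocity gives (47/3533) = (3533/47). Reduce: 3533 ≡ 8 (mod 47). Now have -(8/47).
Factor out 2: 8 = 2^3. Since 47 ≡ 7 (mod 8), (2/47) = +1, and (2/47)^3 = +1. Now have -(1/47).
(1/47) = 1. Collecting the sign factors: -1.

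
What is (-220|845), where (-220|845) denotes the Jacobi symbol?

(-220|845)
  = (625|845)    [-220 ≡ 625 mod 845]
  = (845|625)    [QR: 625 ≡ 1 mod 4, sign kept]
  = (220|625)    [845 ≡ 220 mod 625]
  = (55|625)    [625 ≡ 1 mod 8 ⇒ (2|625)^2 = +1]
  = (625|55)    [QR: 625 ≡ 1 mod 4, sign kept]
  = (20|55)    [625 ≡ 20 mod 55]
  = (5|55)    [55 ≡ 7 mod 8 ⇒ (2|55)^2 = +1]
  = (55|5)    [QR: 5 ≡ 1 mod 4, sign kept]
  = (0|5)    [55 ≡ 0 mod 5]
  = 0    [numerator 0, gcd > 1]

0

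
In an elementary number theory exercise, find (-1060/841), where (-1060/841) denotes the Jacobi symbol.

1

(-1060/841)
  = (622/841)    [-1060 ≡ 622 mod 841]
  = (311/841)    [841 ≡ 1 mod 8 ⇒ (2/841) = +1]
  = (841/311)    [QR: 841 ≡ 1 mod 4, sign kept]
  = (219/311)    [841 ≡ 219 mod 311]
  = -(311/219)    [QR: both ≡ 3 mod 4, sign flips]
  = -(92/219)    [311 ≡ 92 mod 219]
  = -(23/219)    [219 ≡ 3 mod 8 ⇒ (2/219)^2 = +1]
  = (219/23)    [QR: both ≡ 3 mod 4, sign flips]
  = (12/23)    [219 ≡ 12 mod 23]
  = (3/23)    [23 ≡ 7 mod 8 ⇒ (2/23)^2 = +1]
  = -(23/3)    [QR: both ≡ 3 mod 4, sign flips]
  = -(2/3)    [23 ≡ 2 mod 3]
  = (1/3)    [3 ≡ 3 mod 8 ⇒ (2/3) = -1]
  = 1    [(1/3) = 1]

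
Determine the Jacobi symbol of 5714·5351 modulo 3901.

By multiplicativity, (5714·5351/3901) = (5714/3901)·(5351/3901).
First factor (5714/3901):
Reduce the numerator: 5714 ≡ 1813 (mod 3901), so (5714/3901) = (1813/3901).
1813 ≡ 1 (mod 4), so quadratic reciprocity gives (1813/3901) = (3901/1813). Reduce: 3901 ≡ 275 (mod 1813). Now have (275/1813).
1813 ≡ 1 (mod 4), so quadratic reciprocity gives (275/1813) = (1813/275). Reduce: 1813 ≡ 163 (mod 275). Now have (163/275).
Both 163 ≡ 3 and 275 ≡ 3 (mod 4), so reciprocity gives (163/275) = -(275/163). Reduce: 275 ≡ 112 (mod 163). Now have -(112/163).
Factor out 2: 112 = 2^4·7. Since 163 ≡ 3 (mod 8), (2/163) = -1, and (2/163)^4 = +1. Now have -(7/163).
Both 7 ≡ 3 and 163 ≡ 3 (mod 4), so reciprocity gives (7/163) = -(163/7). Reduce: 163 ≡ 2 (mod 7). Now have (2/7).
Factor out 2: 2 = 2. Since 7 ≡ 7 (mod 8), (2/7) = +1. Now have (1/7).
(1/7) = 1. Collecting the sign factors: 1.
Second factor (5351/3901):
Reduce the numerator: 5351 ≡ 1450 (mod 3901), so (5351/3901) = (1450/3901).
Factor out 2: 1450 = 2·725. Since 3901 ≡ 5 (mod 8), (2/3901) = -1. Now have -(725/3901).
725 ≡ 1 (mod 4), so quadratic reciprocity gives (725/3901) = (3901/725). Reduce: 3901 ≡ 276 (mod 725). Now have -(276/725).
Factor out 2: 276 = 2^2·69. Since 725 ≡ 5 (mod 8), (2/725) = -1, and (2/725)^2 = +1. Now have -(69/725).
69 ≡ 1 (mod 4), so quadratic reciprocity gives (69/725) = (725/69). Reduce: 725 ≡ 35 (mod 69). Now have -(35/69).
69 ≡ 1 (mod 4), so quadratic reciprocity gives (35/69) = (69/35). Reduce: 69 ≡ 34 (mod 35). Now have -(34/35).
Factor out 2: 34 = 2·17. Since 35 ≡ 3 (mod 8), (2/35) = -1. Now have (17/35).
17 ≡ 1 (mod 4), so quadratic reciprocity gives (17/35) = (35/17). Reduce: 35 ≡ 1 (mod 17). Now have (1/17).
(1/17) = 1. Collecting the sign factors: 1.
Product: (1)·(1) = 1.

1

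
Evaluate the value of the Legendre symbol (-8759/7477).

Pull out -1: (-8759/7477) = (-1/7477)·(8759/7477). Since 7477 ≡ 1 (mod 4), (-1/7477) = +1. Now have (8759/7477).
Reduce the numerator: 8759 ≡ 1282 (mod 7477), so (8759/7477) = (1282/7477).
Factor out 2: 1282 = 2·641. Since 7477 ≡ 5 (mod 8), (2/7477) = -1. Now have -(641/7477).
641 ≡ 1 (mod 4), so quadratic reciprocity gives (641/7477) = (7477/641). Reduce: 7477 ≡ 426 (mod 641). Now have -(426/641).
Factor out 2: 426 = 2·213. Since 641 ≡ 1 (mod 8), (2/641) = +1. Now have -(213/641).
213 ≡ 1 (mod 4), so quadratic reciprocity gives (213/641) = (641/213). Reduce: 641 ≡ 2 (mod 213). Now have -(2/213).
Factor out 2: 2 = 2. Since 213 ≡ 5 (mod 8), (2/213) = -1. Now have (1/213).
(1/213) = 1. Collecting the sign factors: 1.

1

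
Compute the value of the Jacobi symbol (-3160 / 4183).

(-3160 / 4183)
  = (1023 / 4183)    [-3160 ≡ 1023 mod 4183]
  = -(4183 / 1023)    [QR: both ≡ 3 mod 4, sign flips]
  = -(91 / 1023)    [4183 ≡ 91 mod 1023]
  = (1023 / 91)    [QR: both ≡ 3 mod 4, sign flips]
  = (22 / 91)    [1023 ≡ 22 mod 91]
  = -(11 / 91)    [91 ≡ 3 mod 8 ⇒ (2 / 91) = -1]
  = (91 / 11)    [QR: both ≡ 3 mod 4, sign flips]
  = (3 / 11)    [91 ≡ 3 mod 11]
  = -(11 / 3)    [QR: both ≡ 3 mod 4, sign flips]
  = -(2 / 3)    [11 ≡ 2 mod 3]
  = (1 / 3)    [3 ≡ 3 mod 8 ⇒ (2 / 3) = -1]
  = 1    [(1 / 3) = 1]

1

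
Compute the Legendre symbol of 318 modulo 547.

(318/547)
  = -(159/547)    [547 ≡ 3 mod 8 ⇒ (2/547) = -1]
  = (547/159)    [QR: both ≡ 3 mod 4, sign flips]
  = (70/159)    [547 ≡ 70 mod 159]
  = (35/159)    [159 ≡ 7 mod 8 ⇒ (2/159) = +1]
  = -(159/35)    [QR: both ≡ 3 mod 4, sign flips]
  = -(19/35)    [159 ≡ 19 mod 35]
  = (35/19)    [QR: both ≡ 3 mod 4, sign flips]
  = (16/19)    [35 ≡ 16 mod 19]
  = (1/19)    [19 ≡ 3 mod 8 ⇒ (2/19)^4 = +1]
  = 1    [(1/19) = 1]

1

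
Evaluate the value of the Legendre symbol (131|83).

1

(131|83)
  = (48|83)    [131 ≡ 48 mod 83]
  = (3|83)    [83 ≡ 3 mod 8 ⇒ (2|83)^4 = +1]
  = -(83|3)    [QR: both ≡ 3 mod 4, sign flips]
  = -(2|3)    [83 ≡ 2 mod 3]
  = (1|3)    [3 ≡ 3 mod 8 ⇒ (2|3) = -1]
  = 1    [(1|3) = 1]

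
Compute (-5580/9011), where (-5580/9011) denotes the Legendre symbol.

-1

Pull out -1: (-5580/9011) = (-1/9011)·(5580/9011). Since 9011 ≡ 3 (mod 4), (-1/9011) = -1. Now have -(5580/9011).
Factor out 2: 5580 = 2^2·1395. Since 9011 ≡ 3 (mod 8), (2/9011) = -1, and (2/9011)^2 = +1. Now have -(1395/9011).
Both 1395 ≡ 3 and 9011 ≡ 3 (mod 4), so reciprocity gives (1395/9011) = -(9011/1395). Reduce: 9011 ≡ 641 (mod 1395). Now have (641/1395).
641 ≡ 1 (mod 4), so quadratic reciprocity gives (641/1395) = (1395/641). Reduce: 1395 ≡ 113 (mod 641). Now have (113/641).
113 ≡ 1 (mod 4), so quadratic reciprocity gives (113/641) = (641/113). Reduce: 641 ≡ 76 (mod 113). Now have (76/113).
Factor out 2: 76 = 2^2·19. Since 113 ≡ 1 (mod 8), (2/113) = +1, and (2/113)^2 = +1. Now have (19/113).
113 ≡ 1 (mod 4), so quadratic reciprocity gives (19/113) = (113/19). Reduce: 113 ≡ 18 (mod 19). Now have (18/19).
Factor out 2: 18 = 2·9. Since 19 ≡ 3 (mod 8), (2/19) = -1. Now have -(9/19).
9 ≡ 1 (mod 4), so quadratic reciprocity gives (9/19) = (19/9). Reduce: 19 ≡ 1 (mod 9). Now have -(1/9).
(1/9) = 1. Collecting the sign factors: -1.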